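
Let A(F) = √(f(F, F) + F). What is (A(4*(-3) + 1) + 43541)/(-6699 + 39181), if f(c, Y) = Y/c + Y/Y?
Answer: 43541/32482 + 3*I/32482 ≈ 1.3405 + 9.2359e-5*I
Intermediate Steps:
f(c, Y) = 1 + Y/c (f(c, Y) = Y/c + 1 = 1 + Y/c)
A(F) = √(2 + F) (A(F) = √((F + F)/F + F) = √((2*F)/F + F) = √(2 + F))
(A(4*(-3) + 1) + 43541)/(-6699 + 39181) = (√(2 + (4*(-3) + 1)) + 43541)/(-6699 + 39181) = (√(2 + (-12 + 1)) + 43541)/32482 = (√(2 - 11) + 43541)*(1/32482) = (√(-9) + 43541)*(1/32482) = (3*I + 43541)*(1/32482) = (43541 + 3*I)*(1/32482) = 43541/32482 + 3*I/32482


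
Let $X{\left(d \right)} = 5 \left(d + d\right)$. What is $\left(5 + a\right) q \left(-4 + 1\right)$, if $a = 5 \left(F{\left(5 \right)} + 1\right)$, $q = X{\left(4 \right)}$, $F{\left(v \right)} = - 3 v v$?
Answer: $43800$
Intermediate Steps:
$X{\left(d \right)} = 10 d$ ($X{\left(d \right)} = 5 \cdot 2 d = 10 d$)
$F{\left(v \right)} = - 3 v^{2}$
$q = 40$ ($q = 10 \cdot 4 = 40$)
$a = -370$ ($a = 5 \left(- 3 \cdot 5^{2} + 1\right) = 5 \left(\left(-3\right) 25 + 1\right) = 5 \left(-75 + 1\right) = 5 \left(-74\right) = -370$)
$\left(5 + a\right) q \left(-4 + 1\right) = \left(5 - 370\right) 40 \left(-4 + 1\right) = - 365 \cdot 40 \left(-3\right) = \left(-365\right) \left(-120\right) = 43800$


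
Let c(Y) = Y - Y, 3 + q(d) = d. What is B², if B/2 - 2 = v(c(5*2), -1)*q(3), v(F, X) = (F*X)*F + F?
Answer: 16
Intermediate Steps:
q(d) = -3 + d
c(Y) = 0
v(F, X) = F + X*F² (v(F, X) = X*F² + F = F + X*F²)
B = 4 (B = 4 + 2*((0*(1 + 0*(-1)))*(-3 + 3)) = 4 + 2*((0*(1 + 0))*0) = 4 + 2*((0*1)*0) = 4 + 2*(0*0) = 4 + 2*0 = 4 + 0 = 4)
B² = 4² = 16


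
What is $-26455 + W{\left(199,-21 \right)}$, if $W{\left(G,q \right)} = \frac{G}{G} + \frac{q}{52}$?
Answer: $- \frac{1375629}{52} \approx -26454.0$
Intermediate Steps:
$W{\left(G,q \right)} = 1 + \frac{q}{52}$ ($W{\left(G,q \right)} = 1 + q \frac{1}{52} = 1 + \frac{q}{52}$)
$-26455 + W{\left(199,-21 \right)} = -26455 + \left(1 + \frac{1}{52} \left(-21\right)\right) = -26455 + \left(1 - \frac{21}{52}\right) = -26455 + \frac{31}{52} = - \frac{1375629}{52}$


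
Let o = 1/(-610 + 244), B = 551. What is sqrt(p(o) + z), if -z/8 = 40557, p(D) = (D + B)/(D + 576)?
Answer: I*sqrt(576789755463185)/42163 ≈ 569.61*I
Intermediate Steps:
o = -1/366 (o = 1/(-366) = -1/366 ≈ -0.0027322)
p(D) = (551 + D)/(576 + D) (p(D) = (D + 551)/(D + 576) = (551 + D)/(576 + D))
z = -324456 (z = -8*40557 = -324456)
sqrt(p(o) + z) = sqrt((551 - 1/366)/(576 - 1/366) - 324456) = sqrt((201665/366)/(210815/366) - 324456) = sqrt((366/210815)*(201665/366) - 324456) = sqrt(40333/42163 - 324456) = sqrt(-13679997995/42163) = I*sqrt(576789755463185)/42163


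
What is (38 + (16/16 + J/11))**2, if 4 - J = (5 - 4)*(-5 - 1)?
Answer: 192721/121 ≈ 1592.7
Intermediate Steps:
J = 10 (J = 4 - (5 - 4)*(-5 - 1) = 4 - (-6) = 4 - 1*(-6) = 4 + 6 = 10)
(38 + (16/16 + J/11))**2 = (38 + (16/16 + 10/11))**2 = (38 + (16*(1/16) + 10*(1/11)))**2 = (38 + (1 + 10/11))**2 = (38 + 21/11)**2 = (439/11)**2 = 192721/121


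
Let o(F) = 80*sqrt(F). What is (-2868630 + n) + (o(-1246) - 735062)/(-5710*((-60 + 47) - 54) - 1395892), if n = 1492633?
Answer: -697163648486/506661 - 40*I*sqrt(1246)/506661 ≈ -1.376e+6 - 0.0027868*I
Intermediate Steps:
(-2868630 + n) + (o(-1246) - 735062)/(-5710*((-60 + 47) - 54) - 1395892) = (-2868630 + 1492633) + (80*sqrt(-1246) - 735062)/(-5710*((-60 + 47) - 54) - 1395892) = -1375997 + (80*(I*sqrt(1246)) - 735062)/(-5710*(-13 - 54) - 1395892) = -1375997 + (80*I*sqrt(1246) - 735062)/(-5710*(-67) - 1395892) = -1375997 + (-735062 + 80*I*sqrt(1246))/(382570 - 1395892) = -1375997 + (-735062 + 80*I*sqrt(1246))/(-1013322) = -1375997 + (-735062 + 80*I*sqrt(1246))*(-1/1013322) = -1375997 + (367531/506661 - 40*I*sqrt(1246)/506661) = -697163648486/506661 - 40*I*sqrt(1246)/506661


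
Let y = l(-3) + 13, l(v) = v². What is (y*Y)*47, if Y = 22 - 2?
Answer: 20680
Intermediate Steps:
Y = 20
y = 22 (y = (-3)² + 13 = 9 + 13 = 22)
(y*Y)*47 = (22*20)*47 = 440*47 = 20680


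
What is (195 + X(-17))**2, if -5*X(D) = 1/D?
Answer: 274763776/7225 ≈ 38030.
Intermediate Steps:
X(D) = -1/(5*D)
(195 + X(-17))**2 = (195 - 1/5/(-17))**2 = (195 - 1/5*(-1/17))**2 = (195 + 1/85)**2 = (16576/85)**2 = 274763776/7225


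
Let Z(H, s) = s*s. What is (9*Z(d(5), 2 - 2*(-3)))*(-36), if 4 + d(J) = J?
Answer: -20736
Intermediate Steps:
d(J) = -4 + J
Z(H, s) = s²
(9*Z(d(5), 2 - 2*(-3)))*(-36) = (9*(2 - 2*(-3))²)*(-36) = (9*(2 + 6)²)*(-36) = (9*8²)*(-36) = (9*64)*(-36) = 576*(-36) = -20736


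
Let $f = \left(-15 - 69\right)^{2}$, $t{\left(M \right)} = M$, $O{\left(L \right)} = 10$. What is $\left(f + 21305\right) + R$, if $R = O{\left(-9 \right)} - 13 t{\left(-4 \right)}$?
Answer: $28423$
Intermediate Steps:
$f = 7056$ ($f = \left(-84\right)^{2} = 7056$)
$R = 62$ ($R = 10 - -52 = 10 + 52 = 62$)
$\left(f + 21305\right) + R = \left(7056 + 21305\right) + 62 = 28361 + 62 = 28423$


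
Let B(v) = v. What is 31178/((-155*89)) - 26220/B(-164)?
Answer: 89147927/565595 ≈ 157.62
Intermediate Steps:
31178/((-155*89)) - 26220/B(-164) = 31178/((-155*89)) - 26220/(-164) = 31178/(-13795) - 26220*(-1/164) = 31178*(-1/13795) + 6555/41 = -31178/13795 + 6555/41 = 89147927/565595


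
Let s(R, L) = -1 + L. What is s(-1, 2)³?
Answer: 1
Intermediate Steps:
s(-1, 2)³ = (-1 + 2)³ = 1³ = 1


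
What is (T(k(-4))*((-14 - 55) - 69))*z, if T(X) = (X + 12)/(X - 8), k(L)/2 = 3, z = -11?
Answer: -13662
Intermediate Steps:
k(L) = 6 (k(L) = 2*3 = 6)
T(X) = (12 + X)/(-8 + X)
(T(k(-4))*((-14 - 55) - 69))*z = (((12 + 6)/(-8 + 6))*((-14 - 55) - 69))*(-11) = ((18/(-2))*(-69 - 69))*(-11) = (-½*18*(-138))*(-11) = -9*(-138)*(-11) = 1242*(-11) = -13662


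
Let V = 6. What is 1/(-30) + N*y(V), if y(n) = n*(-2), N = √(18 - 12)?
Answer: -1/30 - 12*√6 ≈ -29.427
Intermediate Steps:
N = √6 ≈ 2.4495
y(n) = -2*n
1/(-30) + N*y(V) = 1/(-30) + √6*(-2*6) = -1/30 + √6*(-12) = -1/30 - 12*√6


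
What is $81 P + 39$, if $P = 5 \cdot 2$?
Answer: $849$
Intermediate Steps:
$P = 10$
$81 P + 39 = 81 \cdot 10 + 39 = 810 + 39 = 849$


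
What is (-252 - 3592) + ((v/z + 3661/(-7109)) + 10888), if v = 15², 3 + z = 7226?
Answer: 361672630630/51348307 ≈ 7043.5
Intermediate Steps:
z = 7223 (z = -3 + 7226 = 7223)
v = 225
(-252 - 3592) + ((v/z + 3661/(-7109)) + 10888) = (-252 - 3592) + ((225/7223 + 3661/(-7109)) + 10888) = -3844 + ((225*(1/7223) + 3661*(-1/7109)) + 10888) = -3844 + ((225/7223 - 3661/7109) + 10888) = -3844 + (-24843878/51348307 + 10888) = -3844 + 559055522738/51348307 = 361672630630/51348307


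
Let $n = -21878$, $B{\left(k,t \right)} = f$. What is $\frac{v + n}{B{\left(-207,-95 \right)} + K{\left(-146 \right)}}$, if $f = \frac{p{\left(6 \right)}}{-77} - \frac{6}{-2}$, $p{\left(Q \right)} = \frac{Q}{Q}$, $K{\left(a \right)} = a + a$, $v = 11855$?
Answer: $\frac{257257}{7418} \approx 34.68$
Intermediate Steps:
$K{\left(a \right)} = 2 a$
$p{\left(Q \right)} = 1$
$f = \frac{230}{77}$ ($f = 1 \frac{1}{-77} - \frac{6}{-2} = 1 \left(- \frac{1}{77}\right) - -3 = - \frac{1}{77} + 3 = \frac{230}{77} \approx 2.987$)
$B{\left(k,t \right)} = \frac{230}{77}$
$\frac{v + n}{B{\left(-207,-95 \right)} + K{\left(-146 \right)}} = \frac{11855 - 21878}{\frac{230}{77} + 2 \left(-146\right)} = - \frac{10023}{\frac{230}{77} - 292} = - \frac{10023}{- \frac{22254}{77}} = \left(-10023\right) \left(- \frac{77}{22254}\right) = \frac{257257}{7418}$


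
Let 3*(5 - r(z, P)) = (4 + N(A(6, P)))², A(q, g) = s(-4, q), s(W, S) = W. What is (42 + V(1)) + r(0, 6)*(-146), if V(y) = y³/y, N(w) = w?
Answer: -687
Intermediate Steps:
A(q, g) = -4
r(z, P) = 5 (r(z, P) = 5 - (4 - 4)²/3 = 5 - ⅓*0² = 5 - ⅓*0 = 5 + 0 = 5)
V(y) = y²
(42 + V(1)) + r(0, 6)*(-146) = (42 + 1²) + 5*(-146) = (42 + 1) - 730 = 43 - 730 = -687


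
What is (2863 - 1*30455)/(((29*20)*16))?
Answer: -3449/1160 ≈ -2.9733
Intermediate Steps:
(2863 - 1*30455)/(((29*20)*16)) = (2863 - 30455)/((580*16)) = -27592/9280 = -27592*1/9280 = -3449/1160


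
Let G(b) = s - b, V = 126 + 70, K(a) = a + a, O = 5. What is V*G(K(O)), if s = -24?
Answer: -6664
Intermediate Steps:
K(a) = 2*a
V = 196
G(b) = -24 - b
V*G(K(O)) = 196*(-24 - 2*5) = 196*(-24 - 1*10) = 196*(-24 - 10) = 196*(-34) = -6664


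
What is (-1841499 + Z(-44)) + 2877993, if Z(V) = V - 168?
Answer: 1036282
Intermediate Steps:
Z(V) = -168 + V
(-1841499 + Z(-44)) + 2877993 = (-1841499 + (-168 - 44)) + 2877993 = (-1841499 - 212) + 2877993 = -1841711 + 2877993 = 1036282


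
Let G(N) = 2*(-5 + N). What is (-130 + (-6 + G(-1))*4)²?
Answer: 40804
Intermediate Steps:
G(N) = -10 + 2*N
(-130 + (-6 + G(-1))*4)² = (-130 + (-6 + (-10 + 2*(-1)))*4)² = (-130 + (-6 + (-10 - 2))*4)² = (-130 + (-6 - 12)*4)² = (-130 - 18*4)² = (-130 - 72)² = (-202)² = 40804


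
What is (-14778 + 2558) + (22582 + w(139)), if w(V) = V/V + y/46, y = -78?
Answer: 238310/23 ≈ 10361.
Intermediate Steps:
w(V) = -16/23 (w(V) = V/V - 78/46 = 1 - 78*1/46 = 1 - 39/23 = -16/23)
(-14778 + 2558) + (22582 + w(139)) = (-14778 + 2558) + (22582 - 16/23) = -12220 + 519370/23 = 238310/23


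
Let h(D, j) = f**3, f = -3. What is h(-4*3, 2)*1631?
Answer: -44037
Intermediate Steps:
h(D, j) = -27 (h(D, j) = (-3)**3 = -27)
h(-4*3, 2)*1631 = -27*1631 = -44037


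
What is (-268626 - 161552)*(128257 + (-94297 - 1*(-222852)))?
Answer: -110474872536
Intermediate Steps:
(-268626 - 161552)*(128257 + (-94297 - 1*(-222852))) = -430178*(128257 + (-94297 + 222852)) = -430178*(128257 + 128555) = -430178*256812 = -110474872536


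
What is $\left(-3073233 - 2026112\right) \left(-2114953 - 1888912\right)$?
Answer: $20417088968425$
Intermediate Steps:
$\left(-3073233 - 2026112\right) \left(-2114953 - 1888912\right) = \left(-5099345\right) \left(-4003865\right) = 20417088968425$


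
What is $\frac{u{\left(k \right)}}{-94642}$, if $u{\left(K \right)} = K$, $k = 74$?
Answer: $- \frac{37}{47321} \approx -0.00078189$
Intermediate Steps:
$\frac{u{\left(k \right)}}{-94642} = \frac{74}{-94642} = 74 \left(- \frac{1}{94642}\right) = - \frac{37}{47321}$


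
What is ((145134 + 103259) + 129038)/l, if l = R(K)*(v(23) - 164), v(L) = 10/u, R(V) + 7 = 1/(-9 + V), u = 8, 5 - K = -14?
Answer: 15097240/44919 ≈ 336.10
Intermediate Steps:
K = 19 (K = 5 - 1*(-14) = 5 + 14 = 19)
R(V) = -7 + 1/(-9 + V)
v(L) = 5/4 (v(L) = 10/8 = 10*(1/8) = 5/4)
l = 44919/40 (l = ((64 - 7*19)/(-9 + 19))*(5/4 - 164) = ((64 - 133)/10)*(-651/4) = ((1/10)*(-69))*(-651/4) = -69/10*(-651/4) = 44919/40 ≈ 1123.0)
((145134 + 103259) + 129038)/l = ((145134 + 103259) + 129038)/(44919/40) = (248393 + 129038)*(40/44919) = 377431*(40/44919) = 15097240/44919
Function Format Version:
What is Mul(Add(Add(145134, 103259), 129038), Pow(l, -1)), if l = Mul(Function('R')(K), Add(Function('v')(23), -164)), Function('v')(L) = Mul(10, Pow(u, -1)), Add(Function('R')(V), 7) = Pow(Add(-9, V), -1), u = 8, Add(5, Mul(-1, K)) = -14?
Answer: Rational(15097240, 44919) ≈ 336.10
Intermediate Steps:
K = 19 (K = Add(5, Mul(-1, -14)) = Add(5, 14) = 19)
Function('R')(V) = Add(-7, Pow(Add(-9, V), -1))
Function('v')(L) = Rational(5, 4) (Function('v')(L) = Mul(10, Pow(8, -1)) = Mul(10, Rational(1, 8)) = Rational(5, 4))
l = Rational(44919, 40) (l = Mul(Mul(Pow(Add(-9, 19), -1), Add(64, Mul(-7, 19))), Add(Rational(5, 4), -164)) = Mul(Mul(Pow(10, -1), Add(64, -133)), Rational(-651, 4)) = Mul(Mul(Rational(1, 10), -69), Rational(-651, 4)) = Mul(Rational(-69, 10), Rational(-651, 4)) = Rational(44919, 40) ≈ 1123.0)
Mul(Add(Add(145134, 103259), 129038), Pow(l, -1)) = Mul(Add(Add(145134, 103259), 129038), Pow(Rational(44919, 40), -1)) = Mul(Add(248393, 129038), Rational(40, 44919)) = Mul(377431, Rational(40, 44919)) = Rational(15097240, 44919)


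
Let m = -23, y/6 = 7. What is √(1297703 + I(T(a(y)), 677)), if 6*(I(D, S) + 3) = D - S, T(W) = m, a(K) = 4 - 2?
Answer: 5*√467130/3 ≈ 1139.1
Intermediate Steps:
y = 42 (y = 6*7 = 42)
a(K) = 2
T(W) = -23
I(D, S) = -3 - S/6 + D/6 (I(D, S) = -3 + (D - S)/6 = -3 + (-S/6 + D/6) = -3 - S/6 + D/6)
√(1297703 + I(T(a(y)), 677)) = √(1297703 + (-3 - ⅙*677 + (⅙)*(-23))) = √(1297703 + (-3 - 677/6 - 23/6)) = √(1297703 - 359/3) = √(3892750/3) = 5*√467130/3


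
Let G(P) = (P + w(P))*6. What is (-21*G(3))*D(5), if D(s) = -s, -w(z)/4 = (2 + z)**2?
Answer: -61110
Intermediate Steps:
w(z) = -4*(2 + z)**2
G(P) = -24*(2 + P)**2 + 6*P (G(P) = (P - 4*(2 + P)**2)*6 = -24*(2 + P)**2 + 6*P)
(-21*G(3))*D(5) = (-21*(-24*(2 + 3)**2 + 6*3))*(-1*5) = -21*(-24*5**2 + 18)*(-5) = -21*(-24*25 + 18)*(-5) = -21*(-600 + 18)*(-5) = -21*(-582)*(-5) = 12222*(-5) = -61110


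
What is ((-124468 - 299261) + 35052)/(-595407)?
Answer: 129559/198469 ≈ 0.65279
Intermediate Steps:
((-124468 - 299261) + 35052)/(-595407) = (-423729 + 35052)*(-1/595407) = -388677*(-1/595407) = 129559/198469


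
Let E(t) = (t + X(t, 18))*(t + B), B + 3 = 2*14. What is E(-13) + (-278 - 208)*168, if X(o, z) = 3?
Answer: -81768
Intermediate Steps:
B = 25 (B = -3 + 2*14 = -3 + 28 = 25)
E(t) = (3 + t)*(25 + t) (E(t) = (t + 3)*(t + 25) = (3 + t)*(25 + t))
E(-13) + (-278 - 208)*168 = (75 + (-13)**2 + 28*(-13)) + (-278 - 208)*168 = (75 + 169 - 364) - 486*168 = -120 - 81648 = -81768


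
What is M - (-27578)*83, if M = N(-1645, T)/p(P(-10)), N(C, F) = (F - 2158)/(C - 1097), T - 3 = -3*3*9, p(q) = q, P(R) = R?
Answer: 15690916211/6855 ≈ 2.2890e+6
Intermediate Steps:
T = -78 (T = 3 - 3*3*9 = 3 - 9*9 = 3 - 81 = -78)
N(C, F) = (-2158 + F)/(-1097 + C)
M = -559/6855 (M = ((-2158 - 78)/(-1097 - 1645))/(-10) = (-2236/(-2742))*(-1/10) = -1/2742*(-2236)*(-1/10) = (1118/1371)*(-1/10) = -559/6855 ≈ -0.081546)
M - (-27578)*83 = -559/6855 - (-27578)*83 = -559/6855 - 1*(-2288974) = -559/6855 + 2288974 = 15690916211/6855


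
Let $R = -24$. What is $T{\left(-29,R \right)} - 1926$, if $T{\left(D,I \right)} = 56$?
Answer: $-1870$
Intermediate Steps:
$T{\left(-29,R \right)} - 1926 = 56 - 1926 = -1870$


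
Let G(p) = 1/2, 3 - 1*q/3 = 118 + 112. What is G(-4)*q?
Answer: -681/2 ≈ -340.50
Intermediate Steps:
q = -681 (q = 9 - 3*(118 + 112) = 9 - 3*230 = 9 - 690 = -681)
G(p) = ½
G(-4)*q = (½)*(-681) = -681/2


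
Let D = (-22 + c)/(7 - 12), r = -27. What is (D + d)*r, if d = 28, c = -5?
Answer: -4509/5 ≈ -901.80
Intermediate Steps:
D = 27/5 (D = (-22 - 5)/(7 - 12) = -27/(-5) = -27*(-⅕) = 27/5 ≈ 5.4000)
(D + d)*r = (27/5 + 28)*(-27) = (167/5)*(-27) = -4509/5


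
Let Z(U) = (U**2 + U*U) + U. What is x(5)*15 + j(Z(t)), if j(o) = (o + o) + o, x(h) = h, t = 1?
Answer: 84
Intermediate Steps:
Z(U) = U + 2*U**2 (Z(U) = (U**2 + U**2) + U = 2*U**2 + U = U + 2*U**2)
j(o) = 3*o (j(o) = 2*o + o = 3*o)
x(5)*15 + j(Z(t)) = 5*15 + 3*(1*(1 + 2*1)) = 75 + 3*(1*(1 + 2)) = 75 + 3*(1*3) = 75 + 3*3 = 75 + 9 = 84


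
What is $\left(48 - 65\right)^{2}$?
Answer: $289$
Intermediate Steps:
$\left(48 - 65\right)^{2} = \left(-17\right)^{2} = 289$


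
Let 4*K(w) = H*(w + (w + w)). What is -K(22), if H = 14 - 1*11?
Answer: -99/2 ≈ -49.500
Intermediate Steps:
H = 3 (H = 14 - 11 = 3)
K(w) = 9*w/4 (K(w) = (3*(w + (w + w)))/4 = (3*(w + 2*w))/4 = (3*(3*w))/4 = (9*w)/4 = 9*w/4)
-K(22) = -9*22/4 = -1*99/2 = -99/2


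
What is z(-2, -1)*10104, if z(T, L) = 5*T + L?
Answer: -111144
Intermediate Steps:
z(T, L) = L + 5*T
z(-2, -1)*10104 = (-1 + 5*(-2))*10104 = (-1 - 10)*10104 = -11*10104 = -111144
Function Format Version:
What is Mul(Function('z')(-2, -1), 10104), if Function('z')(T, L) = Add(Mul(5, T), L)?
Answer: -111144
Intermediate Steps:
Function('z')(T, L) = Add(L, Mul(5, T))
Mul(Function('z')(-2, -1), 10104) = Mul(Add(-1, Mul(5, -2)), 10104) = Mul(Add(-1, -10), 10104) = Mul(-11, 10104) = -111144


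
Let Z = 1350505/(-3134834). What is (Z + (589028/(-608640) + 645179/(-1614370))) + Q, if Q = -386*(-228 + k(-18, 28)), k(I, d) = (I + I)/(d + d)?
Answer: 23786046580656209889733/269517004305672480 ≈ 88254.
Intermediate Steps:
k(I, d) = I/d (k(I, d) = (2*I)/((2*d)) = (2*I)*(1/(2*d)) = I/d)
Q = 617793/7 (Q = -386*(-228 - 18/28) = -386*(-228 - 18*1/28) = -386*(-228 - 9/14) = -386*(-3201/14) = 617793/7 ≈ 88256.)
Z = -1350505/3134834 (Z = 1350505*(-1/3134834) = -1350505/3134834 ≈ -0.43081)
(Z + (589028/(-608640) + 645179/(-1614370))) + Q = (-1350505/3134834 + (589028/(-608640) + 645179/(-1614370))) + 617793/7 = (-1350505/3134834 + (589028*(-1/608640) + 645179*(-1/1614370))) + 617793/7 = (-1350505/3134834 + (-147257/152160 - 645179/1614370)) + 617793/7 = (-1350505/3134834 - 33589771973/24564253920) + 617793/7 = -69236253486718541/38502429186524640 + 617793/7 = 23786046580656209889733/269517004305672480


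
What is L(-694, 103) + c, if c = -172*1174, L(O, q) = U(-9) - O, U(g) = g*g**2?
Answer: -201963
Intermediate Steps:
U(g) = g**3
L(O, q) = -729 - O (L(O, q) = (-9)**3 - O = -729 - O)
c = -201928
L(-694, 103) + c = (-729 - 1*(-694)) - 201928 = (-729 + 694) - 201928 = -35 - 201928 = -201963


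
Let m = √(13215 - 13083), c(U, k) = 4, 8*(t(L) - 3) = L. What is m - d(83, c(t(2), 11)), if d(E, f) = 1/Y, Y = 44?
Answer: -1/44 + 2*√33 ≈ 11.466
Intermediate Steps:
t(L) = 3 + L/8
d(E, f) = 1/44
m = 2*√33 (m = √132 = 2*√33 ≈ 11.489)
m - d(83, c(t(2), 11)) = 2*√33 - 1*1/44 = 2*√33 - 1/44 = -1/44 + 2*√33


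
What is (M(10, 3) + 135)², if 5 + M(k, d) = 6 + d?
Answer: 19321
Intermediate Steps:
M(k, d) = 1 + d (M(k, d) = -5 + (6 + d) = 1 + d)
(M(10, 3) + 135)² = ((1 + 3) + 135)² = (4 + 135)² = 139² = 19321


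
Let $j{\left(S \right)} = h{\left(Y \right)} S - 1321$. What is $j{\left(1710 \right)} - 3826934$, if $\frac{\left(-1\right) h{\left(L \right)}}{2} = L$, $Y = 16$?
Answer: $-3882975$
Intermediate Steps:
$h{\left(L \right)} = - 2 L$
$j{\left(S \right)} = -1321 - 32 S$ ($j{\left(S \right)} = \left(-2\right) 16 S - 1321 = - 32 S - 1321 = -1321 - 32 S$)
$j{\left(1710 \right)} - 3826934 = \left(-1321 - 54720\right) - 3826934 = -56041 - 3826934 = -3882975$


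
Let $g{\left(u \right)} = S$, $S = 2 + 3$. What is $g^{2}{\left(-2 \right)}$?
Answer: $25$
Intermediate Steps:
$S = 5$
$g{\left(u \right)} = 5$
$g^{2}{\left(-2 \right)} = 5^{2} = 25$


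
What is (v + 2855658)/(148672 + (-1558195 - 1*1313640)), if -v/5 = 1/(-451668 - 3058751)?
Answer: -10024556100707/9559443135297 ≈ -1.0487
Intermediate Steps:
v = 5/3510419 (v = -5/(-451668 - 3058751) = -5/(-3510419) = -5*(-1/3510419) = 5/3510419 ≈ 1.4243e-6)
(v + 2855658)/(148672 + (-1558195 - 1*1313640)) = (5/3510419 + 2855658)/(148672 + (-1558195 - 1*1313640)) = 10024556100707/(3510419*(148672 + (-1558195 - 1313640))) = 10024556100707/(3510419*(148672 - 2871835)) = (10024556100707/3510419)/(-2723163) = (10024556100707/3510419)*(-1/2723163) = -10024556100707/9559443135297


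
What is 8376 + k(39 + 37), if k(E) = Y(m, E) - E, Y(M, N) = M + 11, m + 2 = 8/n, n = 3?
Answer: 24935/3 ≈ 8311.7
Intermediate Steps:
m = ⅔ (m = -2 + 8/3 = ⅔ ≈ 0.66667)
Y(M, N) = 11 + M
k(E) = 35/3 - E (k(E) = (11 + ⅔) - E = 35/3 - E)
8376 + k(39 + 37) = 8376 + (35/3 - (39 + 37)) = 8376 + (35/3 - 1*76) = 8376 + (35/3 - 76) = 8376 - 193/3 = 24935/3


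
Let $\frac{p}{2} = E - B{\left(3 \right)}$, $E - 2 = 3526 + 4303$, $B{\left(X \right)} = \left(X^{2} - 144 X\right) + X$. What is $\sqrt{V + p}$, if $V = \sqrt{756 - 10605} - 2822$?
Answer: $\sqrt{13680 + 7 i \sqrt{201}} \approx 116.96 + 0.4242 i$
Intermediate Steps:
$B{\left(X \right)} = X^{2} - 143 X$
$E = 7831$ ($E = 2 + \left(3526 + 4303\right) = 2 + 7829 = 7831$)
$p = 16502$ ($p = 2 \left(7831 - 3 \left(-143 + 3\right)\right) = 2 \left(7831 - 3 \left(-140\right)\right) = 2 \left(7831 - -420\right) = 2 \left(7831 + 420\right) = 2 \cdot 8251 = 16502$)
$V = -2822 + 7 i \sqrt{201}$ ($V = \sqrt{-9849} - 2822 = 7 i \sqrt{201} - 2822 = -2822 + 7 i \sqrt{201} \approx -2822.0 + 99.242 i$)
$\sqrt{V + p} = \sqrt{\left(-2822 + 7 i \sqrt{201}\right) + 16502} = \sqrt{13680 + 7 i \sqrt{201}}$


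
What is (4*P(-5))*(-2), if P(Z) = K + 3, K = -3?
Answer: 0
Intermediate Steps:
P(Z) = 0 (P(Z) = -3 + 3 = 0)
(4*P(-5))*(-2) = (4*0)*(-2) = 0*(-2) = 0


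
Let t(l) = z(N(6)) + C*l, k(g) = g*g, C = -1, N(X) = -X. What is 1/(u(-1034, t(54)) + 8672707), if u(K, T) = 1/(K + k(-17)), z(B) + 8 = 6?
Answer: 745/6461166714 ≈ 1.1530e-7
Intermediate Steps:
z(B) = -2 (z(B) = -8 + 6 = -2)
k(g) = g²
t(l) = -2 - l
u(K, T) = 1/(289 + K) (u(K, T) = 1/(K + (-17)²) = 1/(K + 289) = 1/(289 + K))
1/(u(-1034, t(54)) + 8672707) = 1/(1/(289 - 1034) + 8672707) = 1/(1/(-745) + 8672707) = 1/(-1/745 + 8672707) = 1/(6461166714/745) = 745/6461166714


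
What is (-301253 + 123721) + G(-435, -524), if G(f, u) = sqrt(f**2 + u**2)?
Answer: -177532 + sqrt(463801) ≈ -1.7685e+5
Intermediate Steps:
(-301253 + 123721) + G(-435, -524) = (-301253 + 123721) + sqrt((-435)**2 + (-524)**2) = -177532 + sqrt(189225 + 274576) = -177532 + sqrt(463801)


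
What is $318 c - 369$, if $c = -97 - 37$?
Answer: $-42981$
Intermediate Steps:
$c = -134$ ($c = -97 - 37 = -134$)
$318 c - 369 = 318 \left(-134\right) - 369 = -42612 - 369 = -42981$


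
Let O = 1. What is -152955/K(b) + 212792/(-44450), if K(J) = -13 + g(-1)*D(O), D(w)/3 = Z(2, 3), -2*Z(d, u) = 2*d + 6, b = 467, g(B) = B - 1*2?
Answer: -3402829547/711200 ≈ -4784.6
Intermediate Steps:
g(B) = -2 + B (g(B) = B - 2 = -2 + B)
Z(d, u) = -3 - d (Z(d, u) = -(2*d + 6)/2 = -(6 + 2*d)/2 = -3 - d)
D(w) = -15 (D(w) = 3*(-3 - 1*2) = 3*(-3 - 2) = 3*(-5) = -15)
K(J) = 32 (K(J) = -13 + (-2 - 1)*(-15) = -13 - 3*(-15) = -13 + 45 = 32)
-152955/K(b) + 212792/(-44450) = -152955/32 + 212792/(-44450) = -152955*1/32 + 212792*(-1/44450) = -152955/32 - 106396/22225 = -3402829547/711200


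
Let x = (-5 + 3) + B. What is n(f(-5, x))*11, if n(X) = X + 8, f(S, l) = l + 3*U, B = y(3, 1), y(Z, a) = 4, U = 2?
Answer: 176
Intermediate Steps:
B = 4
x = 2 (x = (-5 + 3) + 4 = -2 + 4 = 2)
f(S, l) = 6 + l (f(S, l) = l + 3*2 = l + 6 = 6 + l)
n(X) = 8 + X
n(f(-5, x))*11 = (8 + (6 + 2))*11 = (8 + 8)*11 = 16*11 = 176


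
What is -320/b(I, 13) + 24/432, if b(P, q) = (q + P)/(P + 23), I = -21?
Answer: 1441/18 ≈ 80.056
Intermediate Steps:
b(P, q) = (P + q)/(23 + P)
-320/b(I, 13) + 24/432 = -320*(23 - 21)/(-21 + 13) + 24/432 = -320/(-8/2) + 24*(1/432) = -320/((1/2)*(-8)) + 1/18 = -320/(-4) + 1/18 = -320*(-1/4) + 1/18 = 80 + 1/18 = 1441/18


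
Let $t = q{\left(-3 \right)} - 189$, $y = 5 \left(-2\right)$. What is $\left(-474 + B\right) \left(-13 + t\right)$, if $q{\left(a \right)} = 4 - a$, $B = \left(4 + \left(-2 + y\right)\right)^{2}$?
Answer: $79950$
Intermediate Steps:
$y = -10$
$B = 64$ ($B = \left(4 - 12\right)^{2} = \left(-8\right)^{2} = 64$)
$t = -182$ ($t = \left(4 - -3\right) - 189 = \left(4 + 3\right) - 189 = 7 - 189 = -182$)
$\left(-474 + B\right) \left(-13 + t\right) = \left(-474 + 64\right) \left(-13 - 182\right) = \left(-410\right) \left(-195\right) = 79950$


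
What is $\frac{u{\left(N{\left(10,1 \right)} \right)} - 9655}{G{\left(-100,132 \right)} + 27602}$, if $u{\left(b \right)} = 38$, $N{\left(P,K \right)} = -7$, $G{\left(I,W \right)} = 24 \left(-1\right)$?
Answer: $- \frac{9617}{27578} \approx -0.34872$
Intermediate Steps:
$G{\left(I,W \right)} = -24$
$\frac{u{\left(N{\left(10,1 \right)} \right)} - 9655}{G{\left(-100,132 \right)} + 27602} = \frac{38 - 9655}{-24 + 27602} = \frac{38 - 9655}{27578} = \left(38 - 9655\right) \frac{1}{27578} = \left(-9617\right) \frac{1}{27578} = - \frac{9617}{27578}$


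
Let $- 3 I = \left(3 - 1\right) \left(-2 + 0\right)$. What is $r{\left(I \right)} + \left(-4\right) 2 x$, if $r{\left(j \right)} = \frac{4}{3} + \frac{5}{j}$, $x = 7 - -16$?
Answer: $- \frac{2147}{12} \approx -178.92$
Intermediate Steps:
$I = \frac{4}{3}$ ($I = - \frac{\left(3 - 1\right) \left(-2 + 0\right)}{3} = - \frac{2 \left(-2\right)}{3} = \left(- \frac{1}{3}\right) \left(-4\right) = \frac{4}{3} \approx 1.3333$)
$x = 23$ ($x = 7 + 16 = 23$)
$r{\left(j \right)} = \frac{4}{3} + \frac{5}{j}$ ($r{\left(j \right)} = 4 \cdot \frac{1}{3} + \frac{5}{j} = \frac{4}{3} + \frac{5}{j}$)
$r{\left(I \right)} + \left(-4\right) 2 x = \left(\frac{4}{3} + \frac{5}{\frac{4}{3}}\right) + \left(-4\right) 2 \cdot 23 = \left(\frac{4}{3} + 5 \cdot \frac{3}{4}\right) - 184 = \left(\frac{4}{3} + \frac{15}{4}\right) - 184 = \frac{61}{12} - 184 = - \frac{2147}{12}$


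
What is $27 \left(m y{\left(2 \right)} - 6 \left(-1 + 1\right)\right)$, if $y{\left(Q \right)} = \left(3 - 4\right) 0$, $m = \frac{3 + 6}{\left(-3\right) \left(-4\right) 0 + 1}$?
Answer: $0$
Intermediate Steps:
$m = 9$ ($m = \frac{9}{12 \cdot 0 + 1} = \frac{9}{0 + 1} = \frac{9}{1} = 9 \cdot 1 = 9$)
$y{\left(Q \right)} = 0$ ($y{\left(Q \right)} = \left(-1\right) 0 = 0$)
$27 \left(m y{\left(2 \right)} - 6 \left(-1 + 1\right)\right) = 27 \left(9 \cdot 0 - 6 \left(-1 + 1\right)\right) = 27 \left(0 - 0\right) = 27 \left(0 + 0\right) = 27 \cdot 0 = 0$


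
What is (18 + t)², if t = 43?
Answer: 3721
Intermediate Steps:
(18 + t)² = (18 + 43)² = 61² = 3721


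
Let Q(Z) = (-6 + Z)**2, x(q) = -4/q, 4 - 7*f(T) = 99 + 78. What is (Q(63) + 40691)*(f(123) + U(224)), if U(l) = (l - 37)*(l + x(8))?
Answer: 12847550690/7 ≈ 1.8354e+9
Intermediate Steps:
f(T) = -173/7 (f(T) = 4/7 - (99 + 78)/7 = 4/7 - 1/7*177 = 4/7 - 177/7 = -173/7)
U(l) = (-37 + l)*(-1/2 + l) (U(l) = (l - 37)*(l - 4/8) = (-37 + l)*(l - 4*1/8) = (-37 + l)*(l - 1/2) = (-37 + l)*(-1/2 + l))
(Q(63) + 40691)*(f(123) + U(224)) = ((-6 + 63)**2 + 40691)*(-173/7 + (37/2 + 224**2 - 75/2*224)) = (57**2 + 40691)*(-173/7 + (37/2 + 50176 - 8400)) = (3249 + 40691)*(-173/7 + 83589/2) = 43940*(584777/14) = 12847550690/7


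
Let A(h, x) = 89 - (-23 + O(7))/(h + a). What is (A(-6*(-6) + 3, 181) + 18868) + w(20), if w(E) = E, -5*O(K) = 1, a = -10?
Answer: 94889/5 ≈ 18978.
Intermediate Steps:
O(K) = -1/5 (O(K) = -1/5*1 = -1/5)
A(h, x) = 89 + 116/(5*(-10 + h)) (A(h, x) = 89 - (-23 - 1/5)/(h - 10) = 89 - (-116)/(5*(-10 + h)) = 89 + 116/(5*(-10 + h)))
(A(-6*(-6) + 3, 181) + 18868) + w(20) = ((-4334 + 445*(-6*(-6) + 3))/(5*(-10 + (-6*(-6) + 3))) + 18868) + 20 = ((-4334 + 445*(36 + 3))/(5*(-10 + (36 + 3))) + 18868) + 20 = ((-4334 + 445*39)/(5*(-10 + 39)) + 18868) + 20 = ((1/5)*(-4334 + 17355)/29 + 18868) + 20 = ((1/5)*(1/29)*13021 + 18868) + 20 = (449/5 + 18868) + 20 = 94789/5 + 20 = 94889/5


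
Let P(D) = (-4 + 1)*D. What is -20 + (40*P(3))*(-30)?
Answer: 10780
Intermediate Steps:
P(D) = -3*D
-20 + (40*P(3))*(-30) = -20 + (40*(-3*3))*(-30) = -20 + (40*(-9))*(-30) = -20 - 360*(-30) = -20 + 10800 = 10780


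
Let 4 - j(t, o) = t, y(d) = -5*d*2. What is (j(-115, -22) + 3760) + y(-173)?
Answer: 5609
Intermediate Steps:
y(d) = -10*d
j(t, o) = 4 - t
(j(-115, -22) + 3760) + y(-173) = ((4 - 1*(-115)) + 3760) - 10*(-173) = ((4 + 115) + 3760) + 1730 = (119 + 3760) + 1730 = 3879 + 1730 = 5609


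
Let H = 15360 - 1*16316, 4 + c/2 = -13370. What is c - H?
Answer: -25792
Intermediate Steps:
c = -26748 (c = -8 + 2*(-13370) = -8 - 26740 = -26748)
H = -956 (H = 15360 - 16316 = -956)
c - H = -26748 - 1*(-956) = -26748 + 956 = -25792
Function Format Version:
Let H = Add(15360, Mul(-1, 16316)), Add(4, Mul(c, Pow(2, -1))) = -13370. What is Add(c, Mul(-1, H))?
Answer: -25792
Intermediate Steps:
c = -26748 (c = Add(-8, Mul(2, -13370)) = Add(-8, -26740) = -26748)
H = -956 (H = Add(15360, -16316) = -956)
Add(c, Mul(-1, H)) = Add(-26748, Mul(-1, -956)) = Add(-26748, 956) = -25792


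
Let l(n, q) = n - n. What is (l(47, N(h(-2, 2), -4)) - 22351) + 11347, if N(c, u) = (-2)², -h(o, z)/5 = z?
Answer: -11004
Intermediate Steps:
h(o, z) = -5*z
N(c, u) = 4
l(n, q) = 0
(l(47, N(h(-2, 2), -4)) - 22351) + 11347 = (0 - 22351) + 11347 = -22351 + 11347 = -11004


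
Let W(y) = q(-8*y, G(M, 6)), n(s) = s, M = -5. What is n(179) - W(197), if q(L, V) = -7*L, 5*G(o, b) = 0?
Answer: -10853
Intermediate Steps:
G(o, b) = 0 (G(o, b) = (1/5)*0 = 0)
W(y) = 56*y (W(y) = -(-56)*y = 56*y)
n(179) - W(197) = 179 - 56*197 = 179 - 1*11032 = 179 - 11032 = -10853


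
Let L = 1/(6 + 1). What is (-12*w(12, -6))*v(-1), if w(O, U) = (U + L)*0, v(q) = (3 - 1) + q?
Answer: 0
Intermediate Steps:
L = ⅐ (L = 1/7 = ⅐ ≈ 0.14286)
v(q) = 2 + q
w(O, U) = 0 (w(O, U) = (U + ⅐)*0 = (⅐ + U)*0 = 0)
(-12*w(12, -6))*v(-1) = (-12*0)*(2 - 1) = 0*1 = 0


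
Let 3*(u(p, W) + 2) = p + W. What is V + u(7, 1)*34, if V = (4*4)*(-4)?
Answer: -124/3 ≈ -41.333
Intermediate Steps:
u(p, W) = -2 + W/3 + p/3 (u(p, W) = -2 + (p + W)/3 = -2 + (W + p)/3 = -2 + (W/3 + p/3) = -2 + W/3 + p/3)
V = -64 (V = 16*(-4) = -64)
V + u(7, 1)*34 = -64 + (-2 + (⅓)*1 + (⅓)*7)*34 = -64 + (-2 + ⅓ + 7/3)*34 = -64 + (⅔)*34 = -64 + 68/3 = -124/3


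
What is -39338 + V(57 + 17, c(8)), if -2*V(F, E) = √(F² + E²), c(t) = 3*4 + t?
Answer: -39338 - √1469 ≈ -39376.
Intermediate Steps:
c(t) = 12 + t
V(F, E) = -√(E² + F²)/2 (V(F, E) = -√(F² + E²)/2 = -√(E² + F²)/2)
-39338 + V(57 + 17, c(8)) = -39338 - √((12 + 8)² + (57 + 17)²)/2 = -39338 - √(20² + 74²)/2 = -39338 - √(400 + 5476)/2 = -39338 - √1469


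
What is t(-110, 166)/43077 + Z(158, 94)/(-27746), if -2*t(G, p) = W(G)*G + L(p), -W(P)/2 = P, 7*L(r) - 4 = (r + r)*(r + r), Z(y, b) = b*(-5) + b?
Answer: 155711970/1394416849 ≈ 0.11167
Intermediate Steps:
Z(y, b) = -4*b (Z(y, b) = -5*b + b = -4*b)
L(r) = 4/7 + 4*r**2/7 (L(r) = 4/7 + ((r + r)*(r + r))/7 = 4/7 + ((2*r)*(2*r))/7 = 4/7 + (4*r**2)/7 = 4/7 + 4*r**2/7)
W(P) = -2*P
t(G, p) = -2/7 + G**2 - 2*p**2/7 (t(G, p) = -((-2*G)*G + (4/7 + 4*p**2/7))/2 = -(-2*G**2 + (4/7 + 4*p**2/7))/2 = -(4/7 - 2*G**2 + 4*p**2/7)/2 = -2/7 + G**2 - 2*p**2/7)
t(-110, 166)/43077 + Z(158, 94)/(-27746) = (-2/7 + (-110)**2 - 2/7*166**2)/43077 - 4*94/(-27746) = (-2/7 + 12100 - 2/7*27556)*(1/43077) - 376*(-1/27746) = (-2/7 + 12100 - 55112/7)*(1/43077) + 188/13873 = (29586/7)*(1/43077) + 188/13873 = 9862/100513 + 188/13873 = 155711970/1394416849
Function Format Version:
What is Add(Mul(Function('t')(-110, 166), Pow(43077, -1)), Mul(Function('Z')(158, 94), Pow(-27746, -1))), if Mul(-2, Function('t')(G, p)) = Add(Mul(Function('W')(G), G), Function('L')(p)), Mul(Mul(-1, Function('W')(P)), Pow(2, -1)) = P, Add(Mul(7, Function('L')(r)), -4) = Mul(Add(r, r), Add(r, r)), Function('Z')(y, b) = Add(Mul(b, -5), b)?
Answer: Rational(155711970, 1394416849) ≈ 0.11167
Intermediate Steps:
Function('Z')(y, b) = Mul(-4, b) (Function('Z')(y, b) = Add(Mul(-5, b), b) = Mul(-4, b))
Function('L')(r) = Add(Rational(4, 7), Mul(Rational(4, 7), Pow(r, 2))) (Function('L')(r) = Add(Rational(4, 7), Mul(Rational(1, 7), Mul(Add(r, r), Add(r, r)))) = Add(Rational(4, 7), Mul(Rational(1, 7), Mul(Mul(2, r), Mul(2, r)))) = Add(Rational(4, 7), Mul(Rational(1, 7), Mul(4, Pow(r, 2)))) = Add(Rational(4, 7), Mul(Rational(4, 7), Pow(r, 2))))
Function('W')(P) = Mul(-2, P)
Function('t')(G, p) = Add(Rational(-2, 7), Pow(G, 2), Mul(Rational(-2, 7), Pow(p, 2))) (Function('t')(G, p) = Mul(Rational(-1, 2), Add(Mul(Mul(-2, G), G), Add(Rational(4, 7), Mul(Rational(4, 7), Pow(p, 2))))) = Mul(Rational(-1, 2), Add(Mul(-2, Pow(G, 2)), Add(Rational(4, 7), Mul(Rational(4, 7), Pow(p, 2))))) = Mul(Rational(-1, 2), Add(Rational(4, 7), Mul(-2, Pow(G, 2)), Mul(Rational(4, 7), Pow(p, 2)))) = Add(Rational(-2, 7), Pow(G, 2), Mul(Rational(-2, 7), Pow(p, 2))))
Add(Mul(Function('t')(-110, 166), Pow(43077, -1)), Mul(Function('Z')(158, 94), Pow(-27746, -1))) = Add(Mul(Add(Rational(-2, 7), Pow(-110, 2), Mul(Rational(-2, 7), Pow(166, 2))), Pow(43077, -1)), Mul(Mul(-4, 94), Pow(-27746, -1))) = Add(Mul(Add(Rational(-2, 7), 12100, Mul(Rational(-2, 7), 27556)), Rational(1, 43077)), Mul(-376, Rational(-1, 27746))) = Add(Mul(Add(Rational(-2, 7), 12100, Rational(-55112, 7)), Rational(1, 43077)), Rational(188, 13873)) = Add(Mul(Rational(29586, 7), Rational(1, 43077)), Rational(188, 13873)) = Add(Rational(9862, 100513), Rational(188, 13873)) = Rational(155711970, 1394416849)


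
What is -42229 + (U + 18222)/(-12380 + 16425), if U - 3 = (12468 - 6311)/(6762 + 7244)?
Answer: -50897827709/1205410 ≈ -42225.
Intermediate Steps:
U = 1025/298 (U = 3 + (12468 - 6311)/(6762 + 7244) = 3 + 6157/14006 = 3 + 6157*(1/14006) = 3 + 131/298 = 1025/298 ≈ 3.4396)
-42229 + (U + 18222)/(-12380 + 16425) = -42229 + (1025/298 + 18222)/(-12380 + 16425) = -42229 + (5431181/298)/4045 = -42229 + (5431181/298)*(1/4045) = -42229 + 5431181/1205410 = -50897827709/1205410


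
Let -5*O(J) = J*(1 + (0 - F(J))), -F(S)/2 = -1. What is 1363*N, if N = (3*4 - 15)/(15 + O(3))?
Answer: -6815/26 ≈ -262.12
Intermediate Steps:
F(S) = 2 (F(S) = -2*(-1) = 2)
O(J) = J/5 (O(J) = -J*(1 + (0 - 1*2))/5 = -J*(1 + (0 - 2))/5 = -J*(1 - 2)/5 = -J*(-1)/5 = -(-1)*J/5 = J/5)
N = -5/26 (N = (3*4 - 15)/(15 + (⅕)*3) = (12 - 15)/(15 + ⅗) = -3/78/5 = -3*5/78 = -5/26 ≈ -0.19231)
1363*N = 1363*(-5/26) = -6815/26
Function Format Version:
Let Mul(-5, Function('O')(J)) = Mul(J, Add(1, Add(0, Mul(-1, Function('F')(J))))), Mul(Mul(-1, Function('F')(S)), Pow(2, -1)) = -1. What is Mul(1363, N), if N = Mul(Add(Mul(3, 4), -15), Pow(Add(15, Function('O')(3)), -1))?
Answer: Rational(-6815, 26) ≈ -262.12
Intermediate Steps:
Function('F')(S) = 2 (Function('F')(S) = Mul(-2, -1) = 2)
Function('O')(J) = Mul(Rational(1, 5), J) (Function('O')(J) = Mul(Rational(-1, 5), Mul(J, Add(1, Add(0, Mul(-1, 2))))) = Mul(Rational(-1, 5), Mul(J, Add(1, Add(0, -2)))) = Mul(Rational(-1, 5), Mul(J, Add(1, -2))) = Mul(Rational(-1, 5), Mul(J, -1)) = Mul(Rational(-1, 5), Mul(-1, J)) = Mul(Rational(1, 5), J))
N = Rational(-5, 26) (N = Mul(Add(Mul(3, 4), -15), Pow(Add(15, Mul(Rational(1, 5), 3)), -1)) = Mul(Add(12, -15), Pow(Add(15, Rational(3, 5)), -1)) = Mul(-3, Pow(Rational(78, 5), -1)) = Mul(-3, Rational(5, 78)) = Rational(-5, 26) ≈ -0.19231)
Mul(1363, N) = Mul(1363, Rational(-5, 26)) = Rational(-6815, 26)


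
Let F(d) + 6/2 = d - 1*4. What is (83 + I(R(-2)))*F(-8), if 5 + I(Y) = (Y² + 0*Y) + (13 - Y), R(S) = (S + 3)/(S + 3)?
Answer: -1365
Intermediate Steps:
F(d) = -7 + d (F(d) = -3 + (d - 1*4) = -3 + (d - 4) = -3 + (-4 + d) = -7 + d)
R(S) = 1 (R(S) = (3 + S)/(3 + S) = 1)
I(Y) = 8 + Y² - Y (I(Y) = -5 + ((Y² + 0*Y) + (13 - Y)) = -5 + ((Y² + 0) + (13 - Y)) = -5 + (Y² + (13 - Y)) = -5 + (13 + Y² - Y) = 8 + Y² - Y)
(83 + I(R(-2)))*F(-8) = (83 + (8 + 1² - 1*1))*(-7 - 8) = (83 + (8 + 1 - 1))*(-15) = (83 + 8)*(-15) = 91*(-15) = -1365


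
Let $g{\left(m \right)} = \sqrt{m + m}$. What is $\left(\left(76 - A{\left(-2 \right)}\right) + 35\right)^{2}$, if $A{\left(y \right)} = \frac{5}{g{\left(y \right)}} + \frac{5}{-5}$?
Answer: $\frac{50151}{4} + 560 i \approx 12538.0 + 560.0 i$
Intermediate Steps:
$g{\left(m \right)} = \sqrt{2} \sqrt{m}$ ($g{\left(m \right)} = \sqrt{2 m} = \sqrt{2} \sqrt{m}$)
$A{\left(y \right)} = -1 + \frac{5 \sqrt{2}}{2 \sqrt{y}}$ ($A{\left(y \right)} = \frac{5}{\sqrt{2} \sqrt{y}} + \frac{5}{-5} = 5 \frac{\sqrt{2}}{2 \sqrt{y}} + 5 \left(- \frac{1}{5}\right) = \frac{5 \sqrt{2}}{2 \sqrt{y}} - 1 = -1 + \frac{5 \sqrt{2}}{2 \sqrt{y}}$)
$\left(\left(76 - A{\left(-2 \right)}\right) + 35\right)^{2} = \left(\left(76 - \left(-1 + \frac{5 \sqrt{2}}{2 i \sqrt{2}}\right)\right) + 35\right)^{2} = \left(\left(76 - \left(-1 + \frac{5 \sqrt{2} \left(- \frac{i \sqrt{2}}{2}\right)}{2}\right)\right) + 35\right)^{2} = \left(\left(76 - \left(-1 - \frac{5 i}{2}\right)\right) + 35\right)^{2} = \left(\left(76 + \left(1 + \frac{5 i}{2}\right)\right) + 35\right)^{2} = \left(\left(77 + \frac{5 i}{2}\right) + 35\right)^{2} = \left(112 + \frac{5 i}{2}\right)^{2}$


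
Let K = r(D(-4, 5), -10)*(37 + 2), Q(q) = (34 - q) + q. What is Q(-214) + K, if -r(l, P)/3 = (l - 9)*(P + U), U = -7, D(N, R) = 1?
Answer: -15878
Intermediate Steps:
r(l, P) = -3*(-9 + l)*(-7 + P) (r(l, P) = -3*(l - 9)*(P - 7) = -3*(-9 + l)*(-7 + P))
Q(q) = 34
K = -15912 (K = (-189 + 21*1 + 27*(-10) - 3*(-10)*1)*(37 + 2) = (-189 + 21 - 270 + 30)*39 = -408*39 = -15912)
Q(-214) + K = 34 - 15912 = -15878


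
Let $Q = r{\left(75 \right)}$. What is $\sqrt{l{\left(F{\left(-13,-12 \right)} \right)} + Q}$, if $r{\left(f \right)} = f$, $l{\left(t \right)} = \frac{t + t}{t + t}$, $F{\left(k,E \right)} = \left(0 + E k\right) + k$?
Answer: $2 \sqrt{19} \approx 8.7178$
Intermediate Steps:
$F{\left(k,E \right)} = k + E k$ ($F{\left(k,E \right)} = E k + k = k + E k$)
$l{\left(t \right)} = 1$ ($l{\left(t \right)} = \frac{2 t}{2 t} = 2 t \frac{1}{2 t} = 1$)
$Q = 75$
$\sqrt{l{\left(F{\left(-13,-12 \right)} \right)} + Q} = \sqrt{1 + 75} = \sqrt{76} = 2 \sqrt{19}$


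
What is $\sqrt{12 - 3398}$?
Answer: $i \sqrt{3386} \approx 58.189 i$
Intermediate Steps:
$\sqrt{12 - 3398} = \sqrt{-3386} = i \sqrt{3386}$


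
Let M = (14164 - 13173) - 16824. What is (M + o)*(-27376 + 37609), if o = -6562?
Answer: -229168035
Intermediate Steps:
M = -15833 (M = 991 - 16824 = -15833)
(M + o)*(-27376 + 37609) = (-15833 - 6562)*(-27376 + 37609) = -22395*10233 = -229168035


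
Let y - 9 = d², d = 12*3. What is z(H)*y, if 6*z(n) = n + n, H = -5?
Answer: -2175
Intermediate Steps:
d = 36
z(n) = n/3 (z(n) = (n + n)/6 = (2*n)/6 = n/3)
y = 1305 (y = 9 + 36² = 9 + 1296 = 1305)
z(H)*y = ((⅓)*(-5))*1305 = -5/3*1305 = -2175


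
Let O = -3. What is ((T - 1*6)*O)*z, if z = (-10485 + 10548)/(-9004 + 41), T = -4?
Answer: -1890/8963 ≈ -0.21087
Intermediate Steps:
z = -63/8963 (z = 63/(-8963) = 63*(-1/8963) = -63/8963 ≈ -0.0070289)
((T - 1*6)*O)*z = ((-4 - 1*6)*(-3))*(-63/8963) = ((-4 - 6)*(-3))*(-63/8963) = -10*(-3)*(-63/8963) = 30*(-63/8963) = -1890/8963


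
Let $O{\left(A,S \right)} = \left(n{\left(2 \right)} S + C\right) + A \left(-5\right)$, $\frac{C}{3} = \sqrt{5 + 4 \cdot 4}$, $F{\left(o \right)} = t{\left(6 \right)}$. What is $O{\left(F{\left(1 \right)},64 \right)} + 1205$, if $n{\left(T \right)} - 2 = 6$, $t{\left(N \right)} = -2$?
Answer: $1727 + 3 \sqrt{21} \approx 1740.7$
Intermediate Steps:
$n{\left(T \right)} = 8$ ($n{\left(T \right)} = 2 + 6 = 8$)
$F{\left(o \right)} = -2$
$C = 3 \sqrt{21}$ ($C = 3 \sqrt{5 + 4 \cdot 4} = 3 \sqrt{5 + 16} = 3 \sqrt{21} \approx 13.748$)
$O{\left(A,S \right)} = - 5 A + 3 \sqrt{21} + 8 S$ ($O{\left(A,S \right)} = \left(8 S + 3 \sqrt{21}\right) + A \left(-5\right) = \left(3 \sqrt{21} + 8 S\right) - 5 A = - 5 A + 3 \sqrt{21} + 8 S$)
$O{\left(F{\left(1 \right)},64 \right)} + 1205 = \left(\left(-5\right) \left(-2\right) + 3 \sqrt{21} + 8 \cdot 64\right) + 1205 = \left(10 + 3 \sqrt{21} + 512\right) + 1205 = \left(522 + 3 \sqrt{21}\right) + 1205 = 1727 + 3 \sqrt{21}$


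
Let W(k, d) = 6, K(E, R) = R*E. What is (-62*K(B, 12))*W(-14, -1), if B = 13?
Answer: -58032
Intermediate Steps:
K(E, R) = E*R
(-62*K(B, 12))*W(-14, -1) = -806*12*6 = -62*156*6 = -9672*6 = -58032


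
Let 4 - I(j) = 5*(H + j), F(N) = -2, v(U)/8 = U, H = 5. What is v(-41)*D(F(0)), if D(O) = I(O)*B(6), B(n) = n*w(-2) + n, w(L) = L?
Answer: -21648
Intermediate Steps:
v(U) = 8*U
B(n) = -n (B(n) = n*(-2) + n = -2*n + n = -n)
I(j) = -21 - 5*j (I(j) = 4 - 5*(5 + j) = 4 - (25 + 5*j) = 4 + (-25 - 5*j) = -21 - 5*j)
D(O) = 126 + 30*O (D(O) = (-21 - 5*O)*(-1*6) = (-21 - 5*O)*(-6) = 126 + 30*O)
v(-41)*D(F(0)) = (8*(-41))*(126 + 30*(-2)) = -328*(126 - 60) = -328*66 = -21648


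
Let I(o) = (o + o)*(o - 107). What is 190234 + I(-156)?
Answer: 272290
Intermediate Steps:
I(o) = 2*o*(-107 + o) (I(o) = (2*o)*(-107 + o) = 2*o*(-107 + o))
190234 + I(-156) = 190234 + 2*(-156)*(-107 - 156) = 190234 + 2*(-156)*(-263) = 190234 + 82056 = 272290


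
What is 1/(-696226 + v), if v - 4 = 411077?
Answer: -1/285145 ≈ -3.5070e-6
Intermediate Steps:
v = 411081 (v = 4 + 411077 = 411081)
1/(-696226 + v) = 1/(-696226 + 411081) = 1/(-285145) = -1/285145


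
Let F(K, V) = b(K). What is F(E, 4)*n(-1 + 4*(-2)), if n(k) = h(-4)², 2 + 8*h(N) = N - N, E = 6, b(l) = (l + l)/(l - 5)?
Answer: ¾ ≈ 0.75000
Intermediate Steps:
b(l) = 2*l/(-5 + l) (b(l) = (2*l)/(-5 + l) = 2*l/(-5 + l))
F(K, V) = 2*K/(-5 + K)
h(N) = -¼ (h(N) = -¼ + (N - N)/8 = -¼ + (⅛)*0 = -¼ + 0 = -¼)
n(k) = 1/16 (n(k) = (-¼)² = 1/16)
F(E, 4)*n(-1 + 4*(-2)) = (2*6/(-5 + 6))*(1/16) = (2*6/1)*(1/16) = (2*6*1)*(1/16) = 12*(1/16) = ¾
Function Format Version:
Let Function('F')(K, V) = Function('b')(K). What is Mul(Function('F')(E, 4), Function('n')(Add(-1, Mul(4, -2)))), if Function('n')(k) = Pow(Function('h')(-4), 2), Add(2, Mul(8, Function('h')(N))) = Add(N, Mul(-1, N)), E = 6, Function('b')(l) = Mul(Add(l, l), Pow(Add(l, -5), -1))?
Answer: Rational(3, 4) ≈ 0.75000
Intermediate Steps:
Function('b')(l) = Mul(2, l, Pow(Add(-5, l), -1)) (Function('b')(l) = Mul(Mul(2, l), Pow(Add(-5, l), -1)) = Mul(2, l, Pow(Add(-5, l), -1)))
Function('F')(K, V) = Mul(2, K, Pow(Add(-5, K), -1))
Function('h')(N) = Rational(-1, 4) (Function('h')(N) = Add(Rational(-1, 4), Mul(Rational(1, 8), Add(N, Mul(-1, N)))) = Add(Rational(-1, 4), Mul(Rational(1, 8), 0)) = Add(Rational(-1, 4), 0) = Rational(-1, 4))
Function('n')(k) = Rational(1, 16) (Function('n')(k) = Pow(Rational(-1, 4), 2) = Rational(1, 16))
Mul(Function('F')(E, 4), Function('n')(Add(-1, Mul(4, -2)))) = Mul(Mul(2, 6, Pow(Add(-5, 6), -1)), Rational(1, 16)) = Mul(Mul(2, 6, Pow(1, -1)), Rational(1, 16)) = Mul(Mul(2, 6, 1), Rational(1, 16)) = Mul(12, Rational(1, 16)) = Rational(3, 4)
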